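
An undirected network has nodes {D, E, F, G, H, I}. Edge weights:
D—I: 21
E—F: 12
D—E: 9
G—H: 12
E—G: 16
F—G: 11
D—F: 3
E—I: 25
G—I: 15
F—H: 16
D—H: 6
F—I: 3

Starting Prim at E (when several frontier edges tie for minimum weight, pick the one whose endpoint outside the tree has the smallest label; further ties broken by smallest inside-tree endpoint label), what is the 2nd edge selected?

Prim, starting at E.
Step 1: frontier [D—E 9, E—F 12, E—G 16, E—I 25] → take D—E (9); add D.
Step 2: frontier [D—F 3, D—H 6, D—I 21, E—F 12, E—G 16, E—I 25] → take D—F (3); add F.
Step 3: frontier [D—H 6, D—I 21, E—G 16, E—I 25, F—I 3, F—G 11, F—H 16] → take F—I (3); add I.
Step 4: frontier [D—H 6, E—G 16, F—G 11, F—H 16, G—I 15] → take D—H (6); add H.
Step 5: frontier [E—G 16, F—G 11, G—H 12, G—I 15] → take F—G (11); add G.
The 2nd edge added is D—F.

D-F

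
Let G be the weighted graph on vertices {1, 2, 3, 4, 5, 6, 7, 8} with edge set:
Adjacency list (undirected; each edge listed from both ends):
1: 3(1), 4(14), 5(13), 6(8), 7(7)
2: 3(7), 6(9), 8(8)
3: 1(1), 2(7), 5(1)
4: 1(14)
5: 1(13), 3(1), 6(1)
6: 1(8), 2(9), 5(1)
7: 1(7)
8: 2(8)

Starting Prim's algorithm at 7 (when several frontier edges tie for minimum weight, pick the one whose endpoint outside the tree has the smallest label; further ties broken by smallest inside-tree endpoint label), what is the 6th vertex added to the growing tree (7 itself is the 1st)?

2

Prim, starting at 7.
Step 1: frontier [1—7 7] → take 1—7 (7); add 1.
Step 2: frontier [1—3 1, 1—6 8, 1—5 13, 1—4 14] → take 1—3 (1); add 3.
Step 3: frontier [1—6 8, 1—5 13, 1—4 14, 3—5 1, 2—3 7] → take 3—5 (1); add 5.
Step 4: frontier [1—6 8, 1—4 14, 2—3 7, 5—6 1] → take 5—6 (1); add 6.
Step 5: frontier [1—4 14, 2—3 7, 2—6 9] → take 2—3 (7); add 2.
Step 6: frontier [1—4 14, 2—8 8] → take 2—8 (8); add 8.
Step 7: frontier [1—4 14] → take 1—4 (14); add 4.
Vertex order: 7, 1, 3, 5, 6, 2, 8, 4. The 6th vertex is 2.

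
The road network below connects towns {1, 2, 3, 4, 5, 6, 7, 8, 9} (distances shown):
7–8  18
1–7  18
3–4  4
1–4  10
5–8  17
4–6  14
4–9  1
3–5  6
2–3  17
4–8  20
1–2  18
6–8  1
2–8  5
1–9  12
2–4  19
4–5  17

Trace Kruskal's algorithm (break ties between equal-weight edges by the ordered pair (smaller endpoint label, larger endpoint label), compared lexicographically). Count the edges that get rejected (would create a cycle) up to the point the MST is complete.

5

Kruskal's algorithm — process edges by increasing weight (ties by edge label):
4–9 (1): add — endpoints in different components.
6–8 (1): add — endpoints in different components.
3–4 (4): add — endpoints in different components.
2–8 (5): add — endpoints in different components.
3–5 (6): add — endpoints in different components.
1–4 (10): add — endpoints in different components.
1–9 (12): skip — 1 and 9 already connected.
4–6 (14): add — endpoints in different components.
2–3 (17): skip — 2 and 3 already connected.
4–5 (17): skip — 4 and 5 already connected.
5–8 (17): skip — 5 and 8 already connected.
1–2 (18): skip — 1 and 2 already connected.
1–7 (18): add — endpoints in different components.
Edges rejected before the tree was complete: 5.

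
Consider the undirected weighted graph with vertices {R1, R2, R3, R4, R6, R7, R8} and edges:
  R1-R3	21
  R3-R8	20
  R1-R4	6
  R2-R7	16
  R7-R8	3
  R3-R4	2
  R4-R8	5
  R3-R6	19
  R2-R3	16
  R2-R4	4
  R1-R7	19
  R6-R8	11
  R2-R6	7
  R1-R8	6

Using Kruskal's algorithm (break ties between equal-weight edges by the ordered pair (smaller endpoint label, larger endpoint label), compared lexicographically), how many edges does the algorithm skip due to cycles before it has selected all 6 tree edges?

Kruskal's algorithm — process edges by increasing weight (ties by edge label):
R3-R4 (2): add — endpoints in different components.
R7-R8 (3): add — endpoints in different components.
R2-R4 (4): add — endpoints in different components.
R4-R8 (5): add — endpoints in different components.
R1-R4 (6): add — endpoints in different components.
R1-R8 (6): skip — R1 and R8 already connected.
R2-R6 (7): add — endpoints in different components.
Edges rejected before the tree was complete: 1.

1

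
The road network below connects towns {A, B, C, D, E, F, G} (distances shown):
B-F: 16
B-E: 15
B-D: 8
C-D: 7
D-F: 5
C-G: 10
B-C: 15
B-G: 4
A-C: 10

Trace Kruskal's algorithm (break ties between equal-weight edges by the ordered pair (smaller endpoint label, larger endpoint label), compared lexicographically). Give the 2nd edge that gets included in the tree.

D-F

Sort edges by weight, then run Kruskal:
B-G (4): add — endpoints in different components.
D-F (5): add — endpoints in different components.
C-D (7): add — endpoints in different components.
B-D (8): add — endpoints in different components.
A-C (10): add — endpoints in different components.
C-G (10): skip — C and G already connected.
B-C (15): skip — B and C already connected.
B-E (15): add — endpoints in different components.
The 2nd edge added is D-F.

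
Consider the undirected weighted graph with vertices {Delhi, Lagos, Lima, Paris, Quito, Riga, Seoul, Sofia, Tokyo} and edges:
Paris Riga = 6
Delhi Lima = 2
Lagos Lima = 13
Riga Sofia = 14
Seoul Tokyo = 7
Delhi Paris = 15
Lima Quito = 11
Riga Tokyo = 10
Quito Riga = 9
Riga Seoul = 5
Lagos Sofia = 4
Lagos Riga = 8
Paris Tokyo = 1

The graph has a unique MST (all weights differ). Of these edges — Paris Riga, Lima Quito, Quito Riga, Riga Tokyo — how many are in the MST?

Kruskal's algorithm — process edges by increasing weight (ties by edge label):
Paris Tokyo (1): add — endpoints in different components.
Delhi Lima (2): add — endpoints in different components.
Lagos Sofia (4): add — endpoints in different components.
Riga Seoul (5): add — endpoints in different components.
Paris Riga (6): add — endpoints in different components.
Seoul Tokyo (7): skip — Tokyo and Seoul already connected.
Lagos Riga (8): add — endpoints in different components.
Quito Riga (9): add — endpoints in different components.
Riga Tokyo (10): skip — Riga and Tokyo already connected.
Lima Quito (11): add — endpoints in different components.
MST edge set: {Paris Tokyo, Delhi Lima, Lagos Sofia, Riga Seoul, Paris Riga, Lagos Riga, Quito Riga, Lima Quito}.
Of the listed edges, {Paris Riga, Lima Quito, Quito Riga} are in the MST → 3.

3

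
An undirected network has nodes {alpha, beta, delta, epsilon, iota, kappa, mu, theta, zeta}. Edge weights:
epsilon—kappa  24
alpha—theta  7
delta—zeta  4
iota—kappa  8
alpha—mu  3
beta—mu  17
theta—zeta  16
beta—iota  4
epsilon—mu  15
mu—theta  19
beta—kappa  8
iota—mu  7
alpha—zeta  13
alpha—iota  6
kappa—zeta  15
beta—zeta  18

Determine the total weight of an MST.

60

Kruskal's algorithm — process edges by increasing weight (ties by edge label):
alpha—mu (3): add — endpoints in different components.
beta—iota (4): add — endpoints in different components.
delta—zeta (4): add — endpoints in different components.
alpha—iota (6): add — endpoints in different components.
alpha—theta (7): add — endpoints in different components.
iota—mu (7): skip — mu and iota already connected.
beta—kappa (8): add — endpoints in different components.
iota—kappa (8): skip — kappa and iota already connected.
alpha—zeta (13): add — endpoints in different components.
epsilon—mu (15): add — endpoints in different components.
MST edges: alpha—mu, beta—iota, delta—zeta, alpha—iota, alpha—theta, beta—kappa, alpha—zeta, epsilon—mu; total weight 3+4+4+6+7+8+13+15 = 60.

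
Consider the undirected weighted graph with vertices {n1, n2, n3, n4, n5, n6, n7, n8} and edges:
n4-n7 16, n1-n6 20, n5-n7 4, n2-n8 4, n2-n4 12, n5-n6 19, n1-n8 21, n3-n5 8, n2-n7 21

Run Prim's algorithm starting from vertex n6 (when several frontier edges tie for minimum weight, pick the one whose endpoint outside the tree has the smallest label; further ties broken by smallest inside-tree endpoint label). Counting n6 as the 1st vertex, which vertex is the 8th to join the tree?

Grow the tree from n6 using Prim:
Step 1: frontier [n5-n6 19, n1-n6 20] → take n5-n6 (19); add n5.
Step 2: frontier [n5-n7 4, n3-n5 8, n1-n6 20] → take n5-n7 (4); add n7.
Step 3: frontier [n3-n5 8, n1-n6 20, n4-n7 16, n2-n7 21] → take n3-n5 (8); add n3.
Step 4: frontier [n1-n6 20, n4-n7 16, n2-n7 21] → take n4-n7 (16); add n4.
Step 5: frontier [n2-n4 12, n1-n6 20, n2-n7 21] → take n2-n4 (12); add n2.
Step 6: frontier [n2-n8 4, n1-n6 20] → take n2-n8 (4); add n8.
Step 7: frontier [n1-n6 20, n1-n8 21] → take n1-n6 (20); add n1.
Vertex order: n6, n5, n7, n3, n4, n2, n8, n1. The 8th vertex is n1.

n1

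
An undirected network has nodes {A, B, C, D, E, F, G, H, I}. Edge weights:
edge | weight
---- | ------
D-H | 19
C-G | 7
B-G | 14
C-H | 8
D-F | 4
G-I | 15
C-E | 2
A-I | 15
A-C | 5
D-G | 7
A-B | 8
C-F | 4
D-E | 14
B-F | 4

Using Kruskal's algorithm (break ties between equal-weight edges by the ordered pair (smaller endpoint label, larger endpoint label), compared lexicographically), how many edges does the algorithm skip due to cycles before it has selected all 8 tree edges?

4

Sort edges by weight, then run Kruskal:
C-E (2): add — endpoints in different components.
B-F (4): add — endpoints in different components.
C-F (4): add — endpoints in different components.
D-F (4): add — endpoints in different components.
A-C (5): add — endpoints in different components.
C-G (7): add — endpoints in different components.
D-G (7): skip — D and G already connected.
A-B (8): skip — A and B already connected.
C-H (8): add — endpoints in different components.
B-G (14): skip — B and G already connected.
D-E (14): skip — D and E already connected.
A-I (15): add — endpoints in different components.
Edges rejected before the tree was complete: 4.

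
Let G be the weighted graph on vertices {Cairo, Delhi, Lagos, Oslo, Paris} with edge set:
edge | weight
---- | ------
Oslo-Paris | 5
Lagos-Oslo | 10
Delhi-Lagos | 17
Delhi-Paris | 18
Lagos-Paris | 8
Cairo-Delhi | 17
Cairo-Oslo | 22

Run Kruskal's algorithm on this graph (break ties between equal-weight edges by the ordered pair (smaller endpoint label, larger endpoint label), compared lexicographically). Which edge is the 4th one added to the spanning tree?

Sort edges by weight, then run Kruskal:
Oslo-Paris (5): add — endpoints in different components.
Lagos-Paris (8): add — endpoints in different components.
Lagos-Oslo (10): skip — Oslo and Lagos already connected.
Cairo-Delhi (17): add — endpoints in different components.
Delhi-Lagos (17): add — endpoints in different components.
The 4th edge added is Delhi-Lagos.

Delhi-Lagos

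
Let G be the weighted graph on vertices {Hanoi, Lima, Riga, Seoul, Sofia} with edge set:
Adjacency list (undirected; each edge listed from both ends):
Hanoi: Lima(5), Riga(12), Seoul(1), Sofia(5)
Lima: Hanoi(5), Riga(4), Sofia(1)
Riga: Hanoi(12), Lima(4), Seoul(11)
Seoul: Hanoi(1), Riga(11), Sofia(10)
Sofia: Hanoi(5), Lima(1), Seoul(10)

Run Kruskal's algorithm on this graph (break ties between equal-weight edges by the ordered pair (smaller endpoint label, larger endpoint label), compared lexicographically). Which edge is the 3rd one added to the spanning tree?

Lima-Riga

Kruskal's algorithm — process edges by increasing weight (ties by edge label):
Hanoi-Seoul (1): add — endpoints in different components.
Lima-Sofia (1): add — endpoints in different components.
Lima-Riga (4): add — endpoints in different components.
Hanoi-Lima (5): add — endpoints in different components.
The 3rd edge added is Lima-Riga.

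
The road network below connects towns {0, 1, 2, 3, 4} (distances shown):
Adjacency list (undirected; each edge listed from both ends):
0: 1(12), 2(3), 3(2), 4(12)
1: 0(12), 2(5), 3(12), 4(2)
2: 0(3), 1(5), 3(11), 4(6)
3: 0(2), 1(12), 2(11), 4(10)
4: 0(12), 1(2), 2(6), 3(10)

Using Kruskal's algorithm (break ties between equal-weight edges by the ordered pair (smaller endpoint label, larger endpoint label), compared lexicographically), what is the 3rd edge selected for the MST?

Kruskal: consider edges lightest-first.
0 3 (2): add — endpoints in different components.
1 4 (2): add — endpoints in different components.
0 2 (3): add — endpoints in different components.
1 2 (5): add — endpoints in different components.
The 3rd edge added is 0 2.

0-2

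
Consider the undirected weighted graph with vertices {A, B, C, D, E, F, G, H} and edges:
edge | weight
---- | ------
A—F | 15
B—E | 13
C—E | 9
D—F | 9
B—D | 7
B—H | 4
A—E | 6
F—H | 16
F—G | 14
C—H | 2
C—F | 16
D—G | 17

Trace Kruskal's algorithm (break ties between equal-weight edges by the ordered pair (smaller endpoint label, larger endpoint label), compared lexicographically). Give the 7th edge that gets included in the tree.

Kruskal: consider edges lightest-first.
C—H (2): add — endpoints in different components.
B—H (4): add — endpoints in different components.
A—E (6): add — endpoints in different components.
B—D (7): add — endpoints in different components.
C—E (9): add — endpoints in different components.
D—F (9): add — endpoints in different components.
B—E (13): skip — B and E already connected.
F—G (14): add — endpoints in different components.
The 7th edge added is F—G.

F-G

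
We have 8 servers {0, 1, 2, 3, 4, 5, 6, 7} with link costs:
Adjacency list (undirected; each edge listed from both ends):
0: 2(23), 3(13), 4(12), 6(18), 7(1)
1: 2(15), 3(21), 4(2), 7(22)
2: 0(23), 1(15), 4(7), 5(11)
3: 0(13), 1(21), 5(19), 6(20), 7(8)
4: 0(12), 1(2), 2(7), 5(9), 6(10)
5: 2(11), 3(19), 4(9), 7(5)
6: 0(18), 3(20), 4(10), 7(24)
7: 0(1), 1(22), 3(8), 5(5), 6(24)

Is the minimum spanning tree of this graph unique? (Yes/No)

Sort edges by weight, then run Kruskal:
0 7 (1): add — endpoints in different components.
1 4 (2): add — endpoints in different components.
5 7 (5): add — endpoints in different components.
2 4 (7): add — endpoints in different components.
3 7 (8): add — endpoints in different components.
4 5 (9): add — endpoints in different components.
4 6 (10): add — endpoints in different components.
Every non-tree edge has weight strictly greater than the heaviest edge on the tree path between its endpoints, so the MST is unique.

Yes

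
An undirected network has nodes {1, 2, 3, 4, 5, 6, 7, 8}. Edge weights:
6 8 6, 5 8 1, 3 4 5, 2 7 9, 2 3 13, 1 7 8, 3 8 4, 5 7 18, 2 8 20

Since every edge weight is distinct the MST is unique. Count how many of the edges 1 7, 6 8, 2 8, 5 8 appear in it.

Sort edges by weight, then run Kruskal:
5 8 (1): add — endpoints in different components.
3 8 (4): add — endpoints in different components.
3 4 (5): add — endpoints in different components.
6 8 (6): add — endpoints in different components.
1 7 (8): add — endpoints in different components.
2 7 (9): add — endpoints in different components.
2 3 (13): add — endpoints in different components.
MST edge set: {5 8, 3 8, 3 4, 6 8, 1 7, 2 7, 2 3}.
Of the listed edges, {1 7, 6 8, 5 8} are in the MST → 3.

3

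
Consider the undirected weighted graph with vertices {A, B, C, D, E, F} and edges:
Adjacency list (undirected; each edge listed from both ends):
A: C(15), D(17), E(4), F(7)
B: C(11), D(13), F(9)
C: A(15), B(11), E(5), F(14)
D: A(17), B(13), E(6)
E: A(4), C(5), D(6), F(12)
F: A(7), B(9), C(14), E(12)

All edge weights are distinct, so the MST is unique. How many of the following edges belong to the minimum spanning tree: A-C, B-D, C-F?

0

Sort edges by weight, then run Kruskal:
A-E (4): add — endpoints in different components.
C-E (5): add — endpoints in different components.
D-E (6): add — endpoints in different components.
A-F (7): add — endpoints in different components.
B-F (9): add — endpoints in different components.
MST edge set: {A-E, C-E, D-E, A-F, B-F}.
Of the listed edges, {} are in the MST → 0.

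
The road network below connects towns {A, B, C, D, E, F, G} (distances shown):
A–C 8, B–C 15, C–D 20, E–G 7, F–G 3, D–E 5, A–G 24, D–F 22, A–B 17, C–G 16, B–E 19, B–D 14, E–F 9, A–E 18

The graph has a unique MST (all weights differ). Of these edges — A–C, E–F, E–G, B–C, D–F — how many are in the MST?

Kruskal: consider edges lightest-first.
F–G (3): add — endpoints in different components.
D–E (5): add — endpoints in different components.
E–G (7): add — endpoints in different components.
A–C (8): add — endpoints in different components.
E–F (9): skip — E and F already connected.
B–D (14): add — endpoints in different components.
B–C (15): add — endpoints in different components.
MST edge set: {F–G, D–E, E–G, A–C, B–D, B–C}.
Of the listed edges, {A–C, E–G, B–C} are in the MST → 3.

3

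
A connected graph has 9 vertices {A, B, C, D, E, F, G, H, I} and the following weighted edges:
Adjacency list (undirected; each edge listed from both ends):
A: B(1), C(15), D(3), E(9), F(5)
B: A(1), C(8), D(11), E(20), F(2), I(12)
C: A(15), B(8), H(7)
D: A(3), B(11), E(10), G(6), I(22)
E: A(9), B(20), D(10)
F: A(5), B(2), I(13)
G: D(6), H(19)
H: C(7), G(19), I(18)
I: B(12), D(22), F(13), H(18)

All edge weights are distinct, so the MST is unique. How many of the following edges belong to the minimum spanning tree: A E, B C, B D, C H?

3

Sort edges by weight, then run Kruskal:
A B (1): add — endpoints in different components.
B F (2): add — endpoints in different components.
A D (3): add — endpoints in different components.
A F (5): skip — A and F already connected.
D G (6): add — endpoints in different components.
C H (7): add — endpoints in different components.
B C (8): add — endpoints in different components.
A E (9): add — endpoints in different components.
D E (10): skip — D and E already connected.
B D (11): skip — B and D already connected.
B I (12): add — endpoints in different components.
MST edge set: {A B, B F, A D, D G, C H, B C, A E, B I}.
Of the listed edges, {A E, B C, C H} are in the MST → 3.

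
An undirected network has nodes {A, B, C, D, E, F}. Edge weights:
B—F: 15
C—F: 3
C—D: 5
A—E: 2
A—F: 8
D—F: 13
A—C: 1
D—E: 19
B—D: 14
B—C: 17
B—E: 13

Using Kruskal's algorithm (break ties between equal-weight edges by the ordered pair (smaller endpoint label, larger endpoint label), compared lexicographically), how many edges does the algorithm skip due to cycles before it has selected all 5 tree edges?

1

Sort edges by weight, then run Kruskal:
A—C (1): add. Components now {A,C} {B} {D} {E} {F}
A—E (2): add. Components now {A,C,E} {B} {D} {F}
C—F (3): add. Components now {A,C,E,F} {B} {D}
C—D (5): add. Components now {A,C,D,E,F} {B}
A—F (8): skip — A and F already connected.
B—E (13): add. Components now {A,B,C,D,E,F}
Edges rejected before the tree was complete: 1.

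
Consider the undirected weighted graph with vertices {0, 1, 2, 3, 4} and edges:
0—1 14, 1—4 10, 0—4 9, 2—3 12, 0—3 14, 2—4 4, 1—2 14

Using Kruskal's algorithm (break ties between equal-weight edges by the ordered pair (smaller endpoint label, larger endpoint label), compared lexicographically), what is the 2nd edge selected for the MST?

0-4

Sort edges by weight, then run Kruskal:
2—4 (4): add. Components now {0} {1} {2,4} {3}
0—4 (9): add. Components now {0,2,4} {1} {3}
1—4 (10): add. Components now {0,1,2,4} {3}
2—3 (12): add. Components now {0,1,2,3,4}
The 2nd edge added is 0—4.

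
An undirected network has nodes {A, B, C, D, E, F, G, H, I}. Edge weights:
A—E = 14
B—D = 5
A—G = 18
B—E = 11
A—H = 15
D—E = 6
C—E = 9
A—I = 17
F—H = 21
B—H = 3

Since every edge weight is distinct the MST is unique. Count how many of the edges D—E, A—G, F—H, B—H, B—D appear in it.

Kruskal: consider edges lightest-first.
B—H (3): add — endpoints in different components.
B—D (5): add — endpoints in different components.
D—E (6): add — endpoints in different components.
C—E (9): add — endpoints in different components.
B—E (11): skip — B and E already connected.
A—E (14): add — endpoints in different components.
A—H (15): skip — A and H already connected.
A—I (17): add — endpoints in different components.
A—G (18): add — endpoints in different components.
F—H (21): add — endpoints in different components.
MST edge set: {B—H, B—D, D—E, C—E, A—E, A—I, A—G, F—H}.
Of the listed edges, {D—E, A—G, F—H, B—H, B—D} are in the MST → 5.

5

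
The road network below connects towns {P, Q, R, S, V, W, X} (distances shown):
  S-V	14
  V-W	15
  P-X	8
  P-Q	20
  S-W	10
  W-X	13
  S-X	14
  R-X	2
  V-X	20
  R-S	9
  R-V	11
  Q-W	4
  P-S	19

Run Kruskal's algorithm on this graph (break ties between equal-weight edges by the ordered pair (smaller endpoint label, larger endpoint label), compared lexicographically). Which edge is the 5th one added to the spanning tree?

S-W

Sort edges by weight, then run Kruskal:
R-X (2): add. Components now {S} {Q} {P} {R,X} {W} {V}
Q-W (4): add. Components now {S} {Q,W} {P} {R,X} {V}
P-X (8): add. Components now {S} {Q,W} {P,R,X} {V}
R-S (9): add. Components now {P,R,S,X} {Q,W} {V}
S-W (10): add. Components now {P,Q,R,S,W,X} {V}
R-V (11): add. Components now {P,Q,R,S,V,W,X}
The 5th edge added is S-W.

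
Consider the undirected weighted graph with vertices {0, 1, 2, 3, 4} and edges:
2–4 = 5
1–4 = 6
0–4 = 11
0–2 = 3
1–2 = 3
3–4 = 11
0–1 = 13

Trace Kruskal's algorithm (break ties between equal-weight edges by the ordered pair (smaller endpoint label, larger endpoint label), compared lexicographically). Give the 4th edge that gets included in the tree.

3-4

Kruskal: consider edges lightest-first.
0–2 (3): add. Components now {0,2} {1} {3} {4}
1–2 (3): add. Components now {0,1,2} {3} {4}
2–4 (5): add. Components now {0,1,2,4} {3}
1–4 (6): skip — 1 and 4 already connected.
0–4 (11): skip — 0 and 4 already connected.
3–4 (11): add. Components now {0,1,2,3,4}
The 4th edge added is 3–4.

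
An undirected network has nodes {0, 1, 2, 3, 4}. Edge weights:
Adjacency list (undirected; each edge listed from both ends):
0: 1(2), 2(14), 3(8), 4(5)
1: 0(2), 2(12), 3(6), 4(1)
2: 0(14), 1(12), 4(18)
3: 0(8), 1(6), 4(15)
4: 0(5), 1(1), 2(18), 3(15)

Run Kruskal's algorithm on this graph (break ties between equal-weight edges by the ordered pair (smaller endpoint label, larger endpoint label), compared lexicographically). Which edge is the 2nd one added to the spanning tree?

0-1

Kruskal: consider edges lightest-first.
1-4 (1): add. Components now {0} {1,4} {2} {3}
0-1 (2): add. Components now {0,1,4} {2} {3}
0-4 (5): skip — 0 and 4 already connected.
1-3 (6): add. Components now {0,1,3,4} {2}
0-3 (8): skip — 0 and 3 already connected.
1-2 (12): add. Components now {0,1,2,3,4}
The 2nd edge added is 0-1.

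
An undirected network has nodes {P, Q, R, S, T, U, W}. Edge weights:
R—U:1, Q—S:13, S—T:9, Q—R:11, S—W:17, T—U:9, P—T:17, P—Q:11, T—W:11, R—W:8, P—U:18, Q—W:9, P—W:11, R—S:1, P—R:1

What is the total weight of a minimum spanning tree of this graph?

Kruskal's algorithm — process edges by increasing weight (ties by edge label):
P—R (1): add. Components now {U} {T} {S} {Q} {P,R} {W}
R—S (1): add. Components now {U} {T} {P,R,S} {Q} {W}
R—U (1): add. Components now {P,R,S,U} {T} {Q} {W}
R—W (8): add. Components now {P,R,S,U,W} {T} {Q}
Q—W (9): add. Components now {P,Q,R,S,U,W} {T}
S—T (9): add. Components now {P,Q,R,S,T,U,W}
MST edges: P—R, R—S, R—U, R—W, Q—W, S—T; total weight 1+1+1+8+9+9 = 29.

29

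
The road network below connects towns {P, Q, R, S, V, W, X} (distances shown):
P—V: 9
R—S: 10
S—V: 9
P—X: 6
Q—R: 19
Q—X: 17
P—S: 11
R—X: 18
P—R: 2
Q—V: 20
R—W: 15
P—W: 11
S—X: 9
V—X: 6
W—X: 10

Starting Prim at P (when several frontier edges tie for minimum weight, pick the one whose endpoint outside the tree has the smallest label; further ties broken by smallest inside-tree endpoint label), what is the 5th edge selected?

Grow the tree from P using Prim:
Step 1: cheapest edge leaving the tree is P—R (2); add R.
Step 2: cheapest edge leaving the tree is P—X (6); add X.
Step 3: cheapest edge leaving the tree is V—X (6); add V.
Step 4: cheapest edge leaving the tree is S—V (9); add S.
Step 5: cheapest edge leaving the tree is W—X (10); add W.
Step 6: cheapest edge leaving the tree is Q—X (17); add Q.
The 5th edge added is W—X.

W-X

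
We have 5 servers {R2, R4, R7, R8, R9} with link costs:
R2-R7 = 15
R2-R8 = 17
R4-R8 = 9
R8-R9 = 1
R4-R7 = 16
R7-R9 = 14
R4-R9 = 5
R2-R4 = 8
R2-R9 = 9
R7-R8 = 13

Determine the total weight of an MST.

27

Kruskal's algorithm — process edges by increasing weight (ties by edge label):
R8-R9 (1): add — endpoints in different components.
R4-R9 (5): add — endpoints in different components.
R2-R4 (8): add — endpoints in different components.
R2-R9 (9): skip — R9 and R2 already connected.
R4-R8 (9): skip — R8 and R4 already connected.
R7-R8 (13): add — endpoints in different components.
MST edges: R8-R9, R4-R9, R2-R4, R7-R8; total weight 1+5+8+13 = 27.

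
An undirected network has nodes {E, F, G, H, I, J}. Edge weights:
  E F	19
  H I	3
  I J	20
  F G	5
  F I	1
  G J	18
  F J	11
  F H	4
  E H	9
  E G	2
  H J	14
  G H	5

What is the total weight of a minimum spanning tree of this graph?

Kruskal's algorithm — process edges by increasing weight (ties by edge label):
F I (1): add — endpoints in different components.
E G (2): add — endpoints in different components.
H I (3): add — endpoints in different components.
F H (4): skip — F and H already connected.
F G (5): add — endpoints in different components.
G H (5): skip — G and H already connected.
E H (9): skip — E and H already connected.
F J (11): add — endpoints in different components.
MST edges: F I, E G, H I, F G, F J; total weight 1+2+3+5+11 = 22.

22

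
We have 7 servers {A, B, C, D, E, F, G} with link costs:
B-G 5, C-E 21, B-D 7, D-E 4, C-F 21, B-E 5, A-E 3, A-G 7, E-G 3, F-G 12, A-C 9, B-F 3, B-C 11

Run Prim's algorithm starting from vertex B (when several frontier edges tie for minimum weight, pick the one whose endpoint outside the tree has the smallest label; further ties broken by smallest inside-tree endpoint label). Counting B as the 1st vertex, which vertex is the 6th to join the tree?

D

Prim's algorithm from B:
Step 1: cheapest edge leaving the tree is B-F (3); add F.
Step 2: cheapest edge leaving the tree is B-E (5); add E.
Step 3: cheapest edge leaving the tree is A-E (3); add A.
Step 4: cheapest edge leaving the tree is E-G (3); add G.
Step 5: cheapest edge leaving the tree is D-E (4); add D.
Step 6: cheapest edge leaving the tree is A-C (9); add C.
Vertex order: B, F, E, A, G, D, C. The 6th vertex is D.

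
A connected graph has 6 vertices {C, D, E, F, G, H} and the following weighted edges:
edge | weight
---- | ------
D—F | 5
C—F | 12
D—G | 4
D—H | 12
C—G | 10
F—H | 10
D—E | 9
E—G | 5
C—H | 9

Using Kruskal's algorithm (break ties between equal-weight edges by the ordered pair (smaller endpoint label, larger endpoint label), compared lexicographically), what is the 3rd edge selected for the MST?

E-G

Kruskal's algorithm — process edges by increasing weight (ties by edge label):
D—G (4): add. Components now {C} {D,G} {E} {F} {H}
D—F (5): add. Components now {C} {D,F,G} {E} {H}
E—G (5): add. Components now {C} {D,E,F,G} {H}
C—H (9): add. Components now {C,H} {D,E,F,G}
D—E (9): skip — D and E already connected.
C—G (10): add. Components now {C,D,E,F,G,H}
The 3rd edge added is E—G.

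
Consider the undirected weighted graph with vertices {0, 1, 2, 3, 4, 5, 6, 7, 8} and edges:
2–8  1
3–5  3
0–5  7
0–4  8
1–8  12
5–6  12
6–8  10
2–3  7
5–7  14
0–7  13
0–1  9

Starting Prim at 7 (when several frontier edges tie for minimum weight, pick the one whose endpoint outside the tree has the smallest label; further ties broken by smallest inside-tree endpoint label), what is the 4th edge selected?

Prim, starting at 7.
Step 1: cheapest edge leaving the tree is 0–7 (13); add 0.
Step 2: cheapest edge leaving the tree is 0–5 (7); add 5.
Step 3: cheapest edge leaving the tree is 3–5 (3); add 3.
Step 4: cheapest edge leaving the tree is 2–3 (7); add 2.
Step 5: cheapest edge leaving the tree is 2–8 (1); add 8.
Step 6: cheapest edge leaving the tree is 0–4 (8); add 4.
Step 7: cheapest edge leaving the tree is 0–1 (9); add 1.
Step 8: cheapest edge leaving the tree is 6–8 (10); add 6.
The 4th edge added is 2–3.

2-3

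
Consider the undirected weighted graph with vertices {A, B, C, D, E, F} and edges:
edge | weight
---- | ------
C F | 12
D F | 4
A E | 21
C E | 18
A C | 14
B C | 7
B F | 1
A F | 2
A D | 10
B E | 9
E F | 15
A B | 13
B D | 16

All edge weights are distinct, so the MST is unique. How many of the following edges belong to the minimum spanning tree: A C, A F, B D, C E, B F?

Kruskal: consider edges lightest-first.
B F (1): add — endpoints in different components.
A F (2): add — endpoints in different components.
D F (4): add — endpoints in different components.
B C (7): add — endpoints in different components.
B E (9): add — endpoints in different components.
MST edge set: {B F, A F, D F, B C, B E}.
Of the listed edges, {A F, B F} are in the MST → 2.

2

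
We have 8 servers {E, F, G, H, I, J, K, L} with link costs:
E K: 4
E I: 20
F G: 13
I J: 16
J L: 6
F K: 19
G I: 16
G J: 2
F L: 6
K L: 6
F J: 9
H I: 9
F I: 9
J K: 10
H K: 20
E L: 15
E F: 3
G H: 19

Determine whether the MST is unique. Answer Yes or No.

No

Kruskal: consider edges lightest-first.
G J (2): add — endpoints in different components.
E F (3): add — endpoints in different components.
E K (4): add — endpoints in different components.
F L (6): add — endpoints in different components.
J L (6): add — endpoints in different components.
K L (6): skip — K and L already connected.
F I (9): add — endpoints in different components.
F J (9): skip — F and J already connected.
H I (9): add — endpoints in different components.
Non-tree edge K L has weight 6, equal to the heaviest edge on its tree cycle — swapping gives another MST of the same weight. Not unique.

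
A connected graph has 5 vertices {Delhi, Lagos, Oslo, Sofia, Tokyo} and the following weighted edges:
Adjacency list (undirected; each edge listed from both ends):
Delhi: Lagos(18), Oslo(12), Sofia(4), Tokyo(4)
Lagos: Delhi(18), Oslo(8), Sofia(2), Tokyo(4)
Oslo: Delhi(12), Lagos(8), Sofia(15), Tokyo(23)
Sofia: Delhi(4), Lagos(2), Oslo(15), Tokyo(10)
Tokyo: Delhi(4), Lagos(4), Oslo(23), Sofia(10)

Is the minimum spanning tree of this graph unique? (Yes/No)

Sort edges by weight, then run Kruskal:
Lagos–Sofia (2): add. Components now {Oslo} {Lagos,Sofia} {Tokyo} {Delhi}
Delhi–Sofia (4): add. Components now {Oslo} {Delhi,Lagos,Sofia} {Tokyo}
Delhi–Tokyo (4): add. Components now {Oslo} {Delhi,Lagos,Sofia,Tokyo}
Lagos–Tokyo (4): skip — Tokyo and Lagos already connected.
Lagos–Oslo (8): add. Components now {Delhi,Lagos,Oslo,Sofia,Tokyo}
Non-tree edge Lagos–Tokyo has weight 4, equal to the heaviest edge on its tree cycle — swapping gives another MST of the same weight. Not unique.

No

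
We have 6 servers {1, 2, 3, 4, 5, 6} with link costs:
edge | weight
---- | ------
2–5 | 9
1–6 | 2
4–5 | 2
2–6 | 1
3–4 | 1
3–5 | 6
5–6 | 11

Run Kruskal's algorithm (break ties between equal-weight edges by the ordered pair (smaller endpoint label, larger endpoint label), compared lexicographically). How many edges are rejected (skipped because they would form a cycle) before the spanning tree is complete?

1

Kruskal: consider edges lightest-first.
2–6 (1): add — endpoints in different components.
3–4 (1): add — endpoints in different components.
1–6 (2): add — endpoints in different components.
4–5 (2): add — endpoints in different components.
3–5 (6): skip — 3 and 5 already connected.
2–5 (9): add — endpoints in different components.
Edges rejected before the tree was complete: 1.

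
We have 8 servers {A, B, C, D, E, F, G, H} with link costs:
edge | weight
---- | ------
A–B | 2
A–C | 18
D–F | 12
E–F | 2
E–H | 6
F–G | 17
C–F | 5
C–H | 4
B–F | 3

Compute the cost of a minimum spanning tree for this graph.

45

Prim, starting at A.
Step 1: cheapest edge leaving the tree is A–B (2); add B.
Step 2: cheapest edge leaving the tree is B–F (3); add F.
Step 3: cheapest edge leaving the tree is E–F (2); add E.
Step 4: cheapest edge leaving the tree is C–F (5); add C.
Step 5: cheapest edge leaving the tree is C–H (4); add H.
Step 6: cheapest edge leaving the tree is D–F (12); add D.
Step 7: cheapest edge leaving the tree is F–G (17); add G.
MST edges: A–B, B–F, E–F, C–F, C–H, D–F, F–G; total weight 2+3+2+5+4+12+17 = 45.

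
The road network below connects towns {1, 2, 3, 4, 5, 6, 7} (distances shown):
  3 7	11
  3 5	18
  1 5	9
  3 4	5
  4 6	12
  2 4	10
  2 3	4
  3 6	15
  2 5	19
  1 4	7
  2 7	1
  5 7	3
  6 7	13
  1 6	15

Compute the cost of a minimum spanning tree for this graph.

32

Grow the tree from 7 using Prim:
Step 1: cheapest edge leaving the tree is 2 7 (1); add 2.
Step 2: cheapest edge leaving the tree is 5 7 (3); add 5.
Step 3: cheapest edge leaving the tree is 2 3 (4); add 3.
Step 4: cheapest edge leaving the tree is 3 4 (5); add 4.
Step 5: cheapest edge leaving the tree is 1 4 (7); add 1.
Step 6: cheapest edge leaving the tree is 4 6 (12); add 6.
MST edges: 2 7, 5 7, 2 3, 3 4, 1 4, 4 6; total weight 1+3+4+5+7+12 = 32.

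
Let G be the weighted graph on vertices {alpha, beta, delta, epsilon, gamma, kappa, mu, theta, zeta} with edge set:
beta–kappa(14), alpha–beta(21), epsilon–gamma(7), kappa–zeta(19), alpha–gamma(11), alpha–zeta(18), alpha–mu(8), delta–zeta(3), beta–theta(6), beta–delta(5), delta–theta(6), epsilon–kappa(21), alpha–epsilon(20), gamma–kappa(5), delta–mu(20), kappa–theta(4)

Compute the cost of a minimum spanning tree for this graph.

Prim, starting at beta.
Step 1: cheapest edge leaving the tree is beta–delta (5); add delta.
Step 2: cheapest edge leaving the tree is delta–zeta (3); add zeta.
Step 3: cheapest edge leaving the tree is beta–theta (6); add theta.
Step 4: cheapest edge leaving the tree is kappa–theta (4); add kappa.
Step 5: cheapest edge leaving the tree is gamma–kappa (5); add gamma.
Step 6: cheapest edge leaving the tree is epsilon–gamma (7); add epsilon.
Step 7: cheapest edge leaving the tree is alpha–gamma (11); add alpha.
Step 8: cheapest edge leaving the tree is alpha–mu (8); add mu.
MST edges: beta–delta, delta–zeta, beta–theta, kappa–theta, gamma–kappa, epsilon–gamma, alpha–gamma, alpha–mu; total weight 5+3+6+4+5+7+11+8 = 49.

49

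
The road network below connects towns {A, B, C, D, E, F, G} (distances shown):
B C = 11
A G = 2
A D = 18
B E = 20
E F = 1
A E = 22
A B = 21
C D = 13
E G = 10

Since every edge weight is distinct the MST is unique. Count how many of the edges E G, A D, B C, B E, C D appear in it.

Kruskal's algorithm — process edges by increasing weight (ties by edge label):
E F (1): add — endpoints in different components.
A G (2): add — endpoints in different components.
E G (10): add — endpoints in different components.
B C (11): add — endpoints in different components.
C D (13): add — endpoints in different components.
A D (18): add — endpoints in different components.
MST edge set: {E F, A G, E G, B C, C D, A D}.
Of the listed edges, {E G, A D, B C, C D} are in the MST → 4.

4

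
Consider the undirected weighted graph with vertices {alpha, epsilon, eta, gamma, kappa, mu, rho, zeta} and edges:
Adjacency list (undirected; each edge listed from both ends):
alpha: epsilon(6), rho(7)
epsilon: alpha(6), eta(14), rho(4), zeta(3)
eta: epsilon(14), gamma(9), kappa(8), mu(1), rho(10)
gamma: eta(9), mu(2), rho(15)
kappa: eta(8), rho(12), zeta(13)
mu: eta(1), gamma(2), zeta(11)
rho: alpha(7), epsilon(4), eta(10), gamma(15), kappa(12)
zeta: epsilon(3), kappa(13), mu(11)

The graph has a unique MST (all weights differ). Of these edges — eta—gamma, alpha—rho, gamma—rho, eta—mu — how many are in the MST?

Sort edges by weight, then run Kruskal:
eta—mu (1): add — endpoints in different components.
gamma—mu (2): add — endpoints in different components.
epsilon—zeta (3): add — endpoints in different components.
epsilon—rho (4): add — endpoints in different components.
alpha—epsilon (6): add — endpoints in different components.
alpha—rho (7): skip — rho and alpha already connected.
eta—kappa (8): add — endpoints in different components.
eta—gamma (9): skip — eta and gamma already connected.
eta—rho (10): add — endpoints in different components.
MST edge set: {eta—mu, gamma—mu, epsilon—zeta, epsilon—rho, alpha—epsilon, eta—kappa, eta—rho}.
Of the listed edges, {eta—mu} are in the MST → 1.

1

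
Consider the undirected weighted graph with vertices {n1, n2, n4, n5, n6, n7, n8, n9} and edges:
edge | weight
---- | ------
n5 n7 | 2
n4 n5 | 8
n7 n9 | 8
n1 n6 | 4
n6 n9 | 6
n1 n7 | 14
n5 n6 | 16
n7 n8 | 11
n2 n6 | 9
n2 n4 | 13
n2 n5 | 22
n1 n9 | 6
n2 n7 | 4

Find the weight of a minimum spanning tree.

Grow the tree from n5 using Prim:
Step 1: frontier [n5 n7 2, n4 n5 8, n5 n6 16, n2 n5 22] → take n5 n7 (2); add n7.
Step 2: frontier [n4 n5 8, n5 n6 16, n2 n5 22, n2 n7 4, n7 n9 8, n7 n8 11, n1 n7 14] → take n2 n7 (4); add n2.
Step 3: frontier [n2 n6 9, n2 n4 13, n4 n5 8, n5 n6 16, n7 n9 8, n7 n8 11, n1 n7 14] → take n4 n5 (8); add n4.
Step 4: frontier [n2 n6 9, n5 n6 16, n7 n9 8, n7 n8 11, n1 n7 14] → take n7 n9 (8); add n9.
Step 5: frontier [n2 n6 9, n5 n6 16, n7 n8 11, n1 n7 14, n1 n9 6, n6 n9 6] → take n1 n9 (6); add n1.
Step 6: frontier [n1 n6 4, n2 n6 9, n5 n6 16, n7 n8 11, n6 n9 6] → take n1 n6 (4); add n6.
Step 7: frontier [n7 n8 11] → take n7 n8 (11); add n8.
MST edges: n5 n7, n2 n7, n4 n5, n7 n9, n1 n9, n1 n6, n7 n8; total weight 2+4+8+8+6+4+11 = 43.

43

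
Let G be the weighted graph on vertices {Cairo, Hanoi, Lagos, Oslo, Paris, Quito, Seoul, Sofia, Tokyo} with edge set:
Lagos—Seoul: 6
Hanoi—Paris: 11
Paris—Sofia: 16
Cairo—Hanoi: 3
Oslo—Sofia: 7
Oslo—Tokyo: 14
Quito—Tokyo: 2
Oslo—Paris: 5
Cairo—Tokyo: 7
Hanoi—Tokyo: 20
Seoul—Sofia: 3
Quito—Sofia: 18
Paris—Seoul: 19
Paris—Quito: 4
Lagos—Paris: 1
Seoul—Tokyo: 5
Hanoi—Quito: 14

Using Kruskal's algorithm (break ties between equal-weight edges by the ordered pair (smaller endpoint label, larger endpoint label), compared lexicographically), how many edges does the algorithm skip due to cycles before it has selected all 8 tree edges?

Sort edges by weight, then run Kruskal:
Lagos—Paris (1): add — endpoints in different components.
Quito—Tokyo (2): add — endpoints in different components.
Cairo—Hanoi (3): add — endpoints in different components.
Seoul—Sofia (3): add — endpoints in different components.
Paris—Quito (4): add — endpoints in different components.
Oslo—Paris (5): add — endpoints in different components.
Seoul—Tokyo (5): add — endpoints in different components.
Lagos—Seoul (6): skip — Lagos and Seoul already connected.
Cairo—Tokyo (7): add — endpoints in different components.
Edges rejected before the tree was complete: 1.

1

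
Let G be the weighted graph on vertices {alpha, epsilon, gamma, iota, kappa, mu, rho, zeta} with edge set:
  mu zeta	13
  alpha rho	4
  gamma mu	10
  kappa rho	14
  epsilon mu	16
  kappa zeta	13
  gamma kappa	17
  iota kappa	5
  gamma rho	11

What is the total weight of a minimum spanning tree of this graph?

72

Kruskal: consider edges lightest-first.
alpha rho (4): add — endpoints in different components.
iota kappa (5): add — endpoints in different components.
gamma mu (10): add — endpoints in different components.
gamma rho (11): add — endpoints in different components.
kappa zeta (13): add — endpoints in different components.
mu zeta (13): add — endpoints in different components.
kappa rho (14): skip — rho and kappa already connected.
epsilon mu (16): add — endpoints in different components.
MST edges: alpha rho, iota kappa, gamma mu, gamma rho, kappa zeta, mu zeta, epsilon mu; total weight 4+5+10+11+13+13+16 = 72.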